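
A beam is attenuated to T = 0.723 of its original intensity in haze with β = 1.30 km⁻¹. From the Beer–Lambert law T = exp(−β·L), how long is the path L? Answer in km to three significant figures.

Beer–Lambert: T = exp(−βL) ⇒ L = −ln(T)/β = −ln(0.723)/1.30 = 0.3243/1.30 = 0.2495 km.

0.249 km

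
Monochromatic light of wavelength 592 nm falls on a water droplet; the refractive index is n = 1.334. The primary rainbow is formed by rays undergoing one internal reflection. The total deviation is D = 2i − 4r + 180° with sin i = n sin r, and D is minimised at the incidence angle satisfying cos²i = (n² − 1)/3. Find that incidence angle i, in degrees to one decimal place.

cos²i = (1.334² − 1)/3 = (1.77956 − 1)/3 = 0.25985.
cos i = 0.50976, so i = 59.352°.

59.4°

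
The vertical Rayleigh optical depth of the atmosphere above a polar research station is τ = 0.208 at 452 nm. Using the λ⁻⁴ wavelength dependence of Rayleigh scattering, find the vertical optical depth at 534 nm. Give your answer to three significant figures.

0.107

τ(534 nm) = τ(452 nm) × (452/534)⁴ = 0.208 × (0.8464)⁴ = 0.208 × 0.5133 = 0.1068.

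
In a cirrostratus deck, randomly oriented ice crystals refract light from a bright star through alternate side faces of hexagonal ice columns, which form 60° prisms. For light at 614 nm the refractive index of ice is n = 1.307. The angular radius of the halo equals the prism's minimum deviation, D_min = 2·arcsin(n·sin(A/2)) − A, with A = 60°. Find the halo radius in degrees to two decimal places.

21.61°

n·sin(A/2) = 1.307 × sin 30° = 1.307 × 0.5000 = 0.6535.
D_min = 2·arcsin(0.6535) − 60° = 2 × 40.806° − 60° = 21.612°.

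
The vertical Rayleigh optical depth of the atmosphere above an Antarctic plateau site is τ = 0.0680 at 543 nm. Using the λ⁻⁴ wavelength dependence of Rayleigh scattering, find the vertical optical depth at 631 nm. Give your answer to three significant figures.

0.0373

τ(631 nm) = τ(543 nm) × (543/631)⁴ = 0.0680 × (0.8605)⁴ = 0.0680 × 0.5484 = 0.0373.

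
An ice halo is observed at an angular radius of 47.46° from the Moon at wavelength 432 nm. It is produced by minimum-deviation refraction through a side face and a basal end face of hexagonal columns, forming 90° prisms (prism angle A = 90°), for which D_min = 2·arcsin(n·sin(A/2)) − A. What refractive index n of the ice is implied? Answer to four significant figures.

Rearranging: n = sin((D_min + A)/2) / sin(A/2).
(D_min + A)/2 = (47.46° + 90°)/2 = 68.730°.
n = sin 68.730° / sin 45° = 0.9319 / 0.7071 = 1.3179.

1.318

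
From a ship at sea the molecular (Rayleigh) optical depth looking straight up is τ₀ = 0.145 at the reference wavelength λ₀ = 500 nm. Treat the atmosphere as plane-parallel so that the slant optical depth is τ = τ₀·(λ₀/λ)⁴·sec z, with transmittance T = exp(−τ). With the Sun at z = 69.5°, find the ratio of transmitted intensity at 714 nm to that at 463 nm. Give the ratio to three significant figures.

1.59

Airmass: sec 69.5° = 2.8555.
τ(714 nm) = 0.145 × (500/714)⁴ × 2.8555 = 0.145 × 0.2405 × 2.8555 = 0.0996.
τ(463 nm) = 0.145 × (500/463)⁴ × 2.8555 = 0.145 × 1.3601 × 2.8555 = 0.5631.
T(714)/T(463) = exp(τ_B − τ_A) = exp(0.4635) = 1.5897.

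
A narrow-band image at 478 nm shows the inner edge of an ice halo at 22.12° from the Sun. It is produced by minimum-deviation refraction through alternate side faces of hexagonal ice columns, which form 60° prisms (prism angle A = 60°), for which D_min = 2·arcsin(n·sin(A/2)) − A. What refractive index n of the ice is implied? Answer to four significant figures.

Rearranging: n = sin((D_min + A)/2) / sin(A/2).
(D_min + A)/2 = (22.12° + 60°)/2 = 41.060°.
n = sin 41.060° / sin 30° = 0.6568 / 0.5000 = 1.3137.

1.314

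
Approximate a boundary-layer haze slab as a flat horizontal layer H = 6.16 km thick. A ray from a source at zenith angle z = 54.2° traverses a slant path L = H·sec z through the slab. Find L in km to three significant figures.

10.5 km

sec z = 1/cos 54.2° = 1.7095.
L = 6.16 × 1.7095 = 10.531 km.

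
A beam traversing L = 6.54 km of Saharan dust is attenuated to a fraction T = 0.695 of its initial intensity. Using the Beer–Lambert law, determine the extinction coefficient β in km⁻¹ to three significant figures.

Beer–Lambert: T = exp(−βL) ⇒ β = −ln(T)/L = −ln(0.695)/6.54 = 0.3638/6.54 = 0.05563 km⁻¹.

0.0556 km⁻¹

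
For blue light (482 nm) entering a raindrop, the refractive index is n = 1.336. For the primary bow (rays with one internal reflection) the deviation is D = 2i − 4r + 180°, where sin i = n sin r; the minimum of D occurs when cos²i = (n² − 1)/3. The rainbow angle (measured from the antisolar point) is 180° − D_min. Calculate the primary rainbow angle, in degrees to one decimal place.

cos²i = (1.78490 − 1)/3 = 0.26163; i = arccos(0.51150) = 59.236°.
sin r = sin 59.236°/1.336 = 0.64318; r = 40.029°.
D_min = 2·59.236° − 4·40.029° + 180° = 138.356°.
Rainbow angle = 180° − D_min = 41.644°.

41.6°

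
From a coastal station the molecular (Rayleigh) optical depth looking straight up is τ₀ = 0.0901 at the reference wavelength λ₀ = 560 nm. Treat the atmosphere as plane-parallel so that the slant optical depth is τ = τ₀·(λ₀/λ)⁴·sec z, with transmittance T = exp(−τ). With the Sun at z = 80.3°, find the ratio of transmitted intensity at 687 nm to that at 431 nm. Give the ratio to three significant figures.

3.63

Airmass: sec 80.3° = 5.9351.
τ(687 nm) = 0.0901 × (560/687)⁴ × 5.9351 = 0.0901 × 0.4415 × 5.9351 = 0.2361.
τ(431 nm) = 0.0901 × (560/431)⁴ × 5.9351 = 0.0901 × 2.8500 × 5.9351 = 1.5240.
T(687)/T(431) = exp(τ_B − τ_A) = exp(1.2879) = 3.6253.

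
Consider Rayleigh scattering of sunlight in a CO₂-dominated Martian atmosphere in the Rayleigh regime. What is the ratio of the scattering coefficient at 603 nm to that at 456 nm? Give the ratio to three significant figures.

Rayleigh scattering ∝ λ⁻⁴, so the ratio of coefficients is the inverse fourth power of the wavelength ratio.
σ(603)/σ(456) = (456/603)⁴ = (0.7562)⁴ = 0.327.

0.327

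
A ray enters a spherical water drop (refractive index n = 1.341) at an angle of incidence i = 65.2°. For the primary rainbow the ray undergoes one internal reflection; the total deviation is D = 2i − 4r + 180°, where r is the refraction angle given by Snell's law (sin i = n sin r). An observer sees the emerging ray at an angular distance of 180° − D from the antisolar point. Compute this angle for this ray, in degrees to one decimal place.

40.0°

sin r = sin 65.2° / 1.341 = 0.9078/1.341 = 0.6769; r = 42.61°.
D = 2·65.2° − 4·42.61° + 180° = 130.40° − 170.42° + 180° = 139.98°.
Angle from antisolar point = 180° − D = 40.02°.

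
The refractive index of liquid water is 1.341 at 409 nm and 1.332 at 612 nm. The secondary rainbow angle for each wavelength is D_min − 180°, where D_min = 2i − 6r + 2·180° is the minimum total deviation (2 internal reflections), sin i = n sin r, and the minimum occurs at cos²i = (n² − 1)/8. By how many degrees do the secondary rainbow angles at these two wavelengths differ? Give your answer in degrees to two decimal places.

2.34°

At 409 nm (n = 1.341): cos²i = 0.09979 → i = 71.586°, r = 45.034°, D_min = 232.966°, rainbow angle = 52.966°.
At 612 nm (n = 1.332): cos²i = 0.09678 → i = 71.875°, r = 45.520°, D_min = 230.628°, rainbow angle = 50.628°.
Angular width = |52.966° − 50.628°| = 2.337°.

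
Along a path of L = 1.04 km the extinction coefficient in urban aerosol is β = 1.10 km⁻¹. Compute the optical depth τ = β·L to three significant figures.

τ = β·L = 1.10 × 1.04 = 1.1440.

1.14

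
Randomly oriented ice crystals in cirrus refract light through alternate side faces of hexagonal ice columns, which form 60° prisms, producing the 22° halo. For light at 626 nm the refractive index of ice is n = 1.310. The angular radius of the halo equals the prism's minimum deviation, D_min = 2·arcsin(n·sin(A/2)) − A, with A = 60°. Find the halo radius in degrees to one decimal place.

n·sin(A/2) = 1.310 × sin 30° = 1.310 × 0.5000 = 0.6550.
D_min = 2·arcsin(0.6550) − 60° = 2 × 40.920° − 60° = 21.839°.

21.8°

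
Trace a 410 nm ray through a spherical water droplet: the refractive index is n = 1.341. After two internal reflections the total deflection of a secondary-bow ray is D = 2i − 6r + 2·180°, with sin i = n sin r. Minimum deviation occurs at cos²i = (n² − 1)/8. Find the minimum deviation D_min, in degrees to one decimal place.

233.0°

cos²i = (1.79828 − 1)/8 = 0.09979; i = arccos(0.31589) = 71.586°.
sin r = sin 71.586°/1.341 = 0.70753; r = 45.034°.
D_min = 2·71.586° − 6·45.034° + 360° = 232.966°.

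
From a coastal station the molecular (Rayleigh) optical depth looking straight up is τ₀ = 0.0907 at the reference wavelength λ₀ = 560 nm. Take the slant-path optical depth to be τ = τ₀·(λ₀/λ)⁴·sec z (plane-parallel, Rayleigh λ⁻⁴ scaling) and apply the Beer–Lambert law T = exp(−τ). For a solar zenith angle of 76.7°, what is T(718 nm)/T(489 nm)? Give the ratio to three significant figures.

Airmass: sec 76.7° = 4.3469.
τ(718 nm) = 0.0907 × (560/718)⁴ × 4.3469 = 0.0907 × 0.3700 × 4.3469 = 0.1459.
τ(489 nm) = 0.0907 × (560/489)⁴ × 4.3469 = 0.0907 × 1.7200 × 4.3469 = 0.6781.
T(718)/T(489) = exp(τ_B − τ_A) = exp(0.5322) = 1.7027.

1.70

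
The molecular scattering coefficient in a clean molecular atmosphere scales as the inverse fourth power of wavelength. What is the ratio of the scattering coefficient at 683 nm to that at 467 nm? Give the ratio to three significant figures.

0.219

Rayleigh scattering ∝ λ⁻⁴, so the ratio of coefficients is the inverse fourth power of the wavelength ratio.
σ(683)/σ(467) = (467/683)⁴ = (0.6837)⁴ = 0.2186.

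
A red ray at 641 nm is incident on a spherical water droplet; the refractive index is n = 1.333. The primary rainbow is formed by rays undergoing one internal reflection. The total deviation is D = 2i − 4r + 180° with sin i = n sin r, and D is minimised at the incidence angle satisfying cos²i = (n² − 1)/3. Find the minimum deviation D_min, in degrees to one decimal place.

137.9°

cos²i = (1.77689 − 1)/3 = 0.25896; i = arccos(0.50888) = 59.410°.
sin r = sin 59.410°/1.333 = 0.64579; r = 40.225°.
D_min = 2·59.410° − 4·40.225° + 180° = 137.922°.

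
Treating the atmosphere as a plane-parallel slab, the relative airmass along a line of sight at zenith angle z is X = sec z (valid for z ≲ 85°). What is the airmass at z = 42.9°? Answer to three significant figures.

X = sec z = 1/cos 42.9° = 1/0.7325 = 1.3651.

1.37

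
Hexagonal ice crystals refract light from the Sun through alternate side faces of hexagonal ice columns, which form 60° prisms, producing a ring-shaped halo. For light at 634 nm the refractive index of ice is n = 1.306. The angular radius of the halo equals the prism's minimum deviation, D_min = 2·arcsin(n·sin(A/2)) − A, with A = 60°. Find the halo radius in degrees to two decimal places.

21.54°

n·sin(A/2) = 1.306 × sin 30° = 1.306 × 0.5000 = 0.6530.
D_min = 2·arcsin(0.6530) − 60° = 2 × 40.768° − 60° = 21.536°.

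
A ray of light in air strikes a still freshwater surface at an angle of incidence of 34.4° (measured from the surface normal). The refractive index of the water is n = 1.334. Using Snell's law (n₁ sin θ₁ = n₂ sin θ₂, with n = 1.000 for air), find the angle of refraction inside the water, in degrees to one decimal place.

25.1°

Snell: sin θ_r = sin θ_i / n = sin 34.4° / 1.334 = 0.5650 / 1.334 = 0.4235.
θ_r = arcsin(0.4235) = 25.06°.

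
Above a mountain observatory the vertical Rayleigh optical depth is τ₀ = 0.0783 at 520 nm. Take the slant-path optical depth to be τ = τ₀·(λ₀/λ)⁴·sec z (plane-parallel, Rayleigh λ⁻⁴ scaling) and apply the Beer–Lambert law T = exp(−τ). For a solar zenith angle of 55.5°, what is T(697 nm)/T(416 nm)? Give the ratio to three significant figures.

1.34

Airmass: sec 55.5° = 1.7655.
τ(697 nm) = 0.0783 × (520/697)⁴ × 1.7655 = 0.0783 × 0.3098 × 1.7655 = 0.0428.
τ(416 nm) = 0.0783 × (520/416)⁴ × 1.7655 = 0.0783 × 2.4414 × 1.7655 = 0.3375.
T(697)/T(416) = exp(τ_B − τ_A) = exp(0.2947) = 1.3427.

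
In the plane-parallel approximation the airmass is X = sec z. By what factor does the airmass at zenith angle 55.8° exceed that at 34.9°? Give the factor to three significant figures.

1.46

X(55.8°)/X(34.9°) = sec 55.8° / sec 34.9° = cos 34.9° / cos 55.8° = 0.8202/0.5621 = 1.4591.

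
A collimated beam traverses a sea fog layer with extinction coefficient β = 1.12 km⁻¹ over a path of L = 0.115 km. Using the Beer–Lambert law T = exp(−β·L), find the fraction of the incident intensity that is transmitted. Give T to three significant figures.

τ = β·L = 1.12 × 0.115 = 0.1288.
T = exp(−0.1288) = 0.8791.

0.879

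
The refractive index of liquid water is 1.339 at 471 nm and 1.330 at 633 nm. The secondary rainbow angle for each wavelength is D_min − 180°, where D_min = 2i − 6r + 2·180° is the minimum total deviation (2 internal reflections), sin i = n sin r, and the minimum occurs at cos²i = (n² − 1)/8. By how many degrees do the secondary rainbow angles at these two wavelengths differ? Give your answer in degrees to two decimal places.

2.35°

At 471 nm (n = 1.339): cos²i = 0.09912 → i = 71.650°, r = 45.141°, D_min = 232.451°, rainbow angle = 52.451°.
At 633 nm (n = 1.330): cos²i = 0.09611 → i = 71.940°, r = 45.630°, D_min = 230.101°, rainbow angle = 50.101°.
Angular width = |52.451° − 50.101°| = 2.350°.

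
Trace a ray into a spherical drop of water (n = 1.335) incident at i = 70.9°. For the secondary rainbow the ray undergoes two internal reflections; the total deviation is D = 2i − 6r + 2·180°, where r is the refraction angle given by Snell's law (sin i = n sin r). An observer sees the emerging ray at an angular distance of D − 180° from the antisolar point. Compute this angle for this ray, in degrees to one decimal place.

51.4°

sin r = sin 70.9° / 1.335 = 0.9449/1.335 = 0.7078; r = 45.06°.
D = 2·70.9° − 6·45.06° + 2·180° = 141.80° − 270.35° + 360° = 231.45°.
Angle from antisolar point = D − 180° = 51.45°.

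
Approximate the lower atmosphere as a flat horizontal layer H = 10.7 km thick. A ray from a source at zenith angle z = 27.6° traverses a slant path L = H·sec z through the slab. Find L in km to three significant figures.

12.1 km

sec z = 1/cos 27.6° = 1.1284.
L = 10.7 × 1.1284 = 12.074 km.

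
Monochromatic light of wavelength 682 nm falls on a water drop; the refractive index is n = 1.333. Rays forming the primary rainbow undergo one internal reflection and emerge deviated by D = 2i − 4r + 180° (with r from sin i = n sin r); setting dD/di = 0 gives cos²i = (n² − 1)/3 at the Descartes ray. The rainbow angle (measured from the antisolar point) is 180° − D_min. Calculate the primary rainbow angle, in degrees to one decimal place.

cos²i = (1.77689 − 1)/3 = 0.25896; i = arccos(0.50888) = 59.410°.
sin r = sin 59.410°/1.333 = 0.64579; r = 40.225°.
D_min = 2·59.410° − 4·40.225° + 180° = 137.922°.
Rainbow angle = 180° − D_min = 42.078°.

42.1°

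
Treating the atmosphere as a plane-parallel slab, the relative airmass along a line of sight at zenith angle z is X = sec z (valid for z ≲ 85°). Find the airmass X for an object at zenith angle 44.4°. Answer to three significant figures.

X = sec z = 1/cos 44.4° = 1/0.7145 = 1.3996.

1.40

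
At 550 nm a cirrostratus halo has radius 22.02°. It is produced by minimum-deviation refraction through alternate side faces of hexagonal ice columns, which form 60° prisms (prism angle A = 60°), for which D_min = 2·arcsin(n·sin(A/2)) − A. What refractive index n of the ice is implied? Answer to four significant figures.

1.312

Rearranging: n = sin((D_min + A)/2) / sin(A/2).
(D_min + A)/2 = (22.02° + 60°)/2 = 41.010°.
n = sin 41.010° / sin 30° = 0.6562 / 0.5000 = 1.3124.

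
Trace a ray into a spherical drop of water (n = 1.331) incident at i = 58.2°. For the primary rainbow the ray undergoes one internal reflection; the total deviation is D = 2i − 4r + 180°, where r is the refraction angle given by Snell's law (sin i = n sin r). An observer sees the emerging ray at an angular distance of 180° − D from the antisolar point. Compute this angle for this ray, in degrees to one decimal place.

42.3°

sin r = sin 58.2° / 1.331 = 0.8499/1.331 = 0.6385; r = 39.68°.
D = 2·58.2° − 4·39.68° + 180° = 116.40° − 158.73° + 180° = 137.67°.
Angle from antisolar point = 180° − D = 42.33°.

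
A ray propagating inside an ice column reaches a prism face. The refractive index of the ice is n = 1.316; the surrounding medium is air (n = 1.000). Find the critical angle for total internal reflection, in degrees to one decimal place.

sin θ_c = n_air / n = 1.000 / 1.316 = 0.7599.
θ_c = arcsin(0.7599) = 49.45°.

49.5°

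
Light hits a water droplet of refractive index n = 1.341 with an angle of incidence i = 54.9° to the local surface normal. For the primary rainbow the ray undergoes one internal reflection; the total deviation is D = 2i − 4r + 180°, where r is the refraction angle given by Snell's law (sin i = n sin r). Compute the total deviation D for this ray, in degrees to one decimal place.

139.4°

sin r = sin 54.9° / 1.341 = 0.8181/1.341 = 0.6101; r = 37.60°.
D = 2·54.9° − 4·37.60° + 180° = 109.80° − 150.39° + 180° = 139.41°.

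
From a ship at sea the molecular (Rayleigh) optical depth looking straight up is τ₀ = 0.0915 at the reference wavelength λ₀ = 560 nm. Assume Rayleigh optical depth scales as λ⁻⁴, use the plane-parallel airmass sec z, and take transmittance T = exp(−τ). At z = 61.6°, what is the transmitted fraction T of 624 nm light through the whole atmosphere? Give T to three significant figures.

sec 61.6° = 2.1025.
τ = 0.0915 × (560/624)⁴ × 2.1025 = 0.0915 × 0.6487 × 2.1025 = 0.1248.
T = exp(−0.1248) = 0.8827.

0.883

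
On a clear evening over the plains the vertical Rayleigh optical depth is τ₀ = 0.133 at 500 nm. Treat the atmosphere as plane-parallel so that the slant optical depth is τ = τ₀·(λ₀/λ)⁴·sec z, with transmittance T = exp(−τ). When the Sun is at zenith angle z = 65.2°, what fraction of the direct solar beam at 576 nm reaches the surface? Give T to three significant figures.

0.835

sec 65.2° = 2.3841.
τ = 0.133 × (500/576)⁴ × 2.3841 = 0.133 × 0.5678 × 2.3841 = 0.1800.
T = exp(−0.1800) = 0.8352.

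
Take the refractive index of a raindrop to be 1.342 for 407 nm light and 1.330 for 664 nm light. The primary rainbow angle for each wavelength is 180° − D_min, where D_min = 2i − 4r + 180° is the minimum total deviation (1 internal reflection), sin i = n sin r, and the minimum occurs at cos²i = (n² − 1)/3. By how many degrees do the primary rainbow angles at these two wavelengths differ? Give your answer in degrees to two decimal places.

1.73°

At 407 nm (n = 1.342): cos²i = 0.26699 → i = 58.888°, r = 39.641°, D_min = 139.213°, rainbow angle = 40.787°.
At 664 nm (n = 1.330): cos²i = 0.25630 → i = 59.585°, r = 40.422°, D_min = 137.484°, rainbow angle = 42.516°.
Angular width = |40.787° − 42.516°| = 1.729°.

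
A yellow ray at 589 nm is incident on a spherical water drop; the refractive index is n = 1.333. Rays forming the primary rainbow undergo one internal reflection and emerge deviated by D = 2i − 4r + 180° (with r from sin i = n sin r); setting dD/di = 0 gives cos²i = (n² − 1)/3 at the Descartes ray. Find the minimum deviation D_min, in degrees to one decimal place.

cos²i = (1.77689 − 1)/3 = 0.25896; i = arccos(0.50888) = 59.410°.
sin r = sin 59.410°/1.333 = 0.64579; r = 40.225°.
D_min = 2·59.410° − 4·40.225° + 180° = 137.922°.

137.9°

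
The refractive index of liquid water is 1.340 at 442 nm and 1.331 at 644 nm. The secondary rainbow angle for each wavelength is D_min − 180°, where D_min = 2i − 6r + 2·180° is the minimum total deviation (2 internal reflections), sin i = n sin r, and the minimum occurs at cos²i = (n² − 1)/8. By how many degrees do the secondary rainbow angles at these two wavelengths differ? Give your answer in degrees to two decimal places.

2.34°

At 442 nm (n = 1.340): cos²i = 0.09945 → i = 71.618°, r = 45.088°, D_min = 232.709°, rainbow angle = 52.709°.
At 644 nm (n = 1.331): cos²i = 0.09645 → i = 71.907°, r = 45.575°, D_min = 230.365°, rainbow angle = 50.365°.
Angular width = |52.709° − 50.365°| = 2.344°.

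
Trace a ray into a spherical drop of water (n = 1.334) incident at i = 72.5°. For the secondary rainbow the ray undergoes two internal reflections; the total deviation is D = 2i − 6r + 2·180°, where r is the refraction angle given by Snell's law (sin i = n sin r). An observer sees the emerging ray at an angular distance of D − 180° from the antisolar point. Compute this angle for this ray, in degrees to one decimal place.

sin r = sin 72.5° / 1.334 = 0.9537/1.334 = 0.7149; r = 45.64°.
D = 2·72.5° − 6·45.64° + 2·180° = 145.00° − 273.82° + 360° = 231.18°.
Angle from antisolar point = D − 180° = 51.18°.

51.2°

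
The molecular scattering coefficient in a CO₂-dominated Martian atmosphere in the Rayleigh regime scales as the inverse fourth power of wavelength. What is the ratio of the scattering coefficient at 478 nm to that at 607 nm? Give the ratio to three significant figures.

Rayleigh scattering ∝ λ⁻⁴, so the ratio of coefficients is the inverse fourth power of the wavelength ratio.
σ(478)/σ(607) = (607/478)⁴ = (1.2699)⁴ = 2.6.

2.60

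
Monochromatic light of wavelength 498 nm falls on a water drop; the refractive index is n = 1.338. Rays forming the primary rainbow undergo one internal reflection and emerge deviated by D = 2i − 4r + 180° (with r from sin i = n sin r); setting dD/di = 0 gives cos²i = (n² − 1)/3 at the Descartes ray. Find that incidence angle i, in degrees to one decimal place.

cos²i = (1.338² − 1)/3 = (1.79024 − 1)/3 = 0.26341.
cos i = 0.51324, so i = 59.120°.

59.1°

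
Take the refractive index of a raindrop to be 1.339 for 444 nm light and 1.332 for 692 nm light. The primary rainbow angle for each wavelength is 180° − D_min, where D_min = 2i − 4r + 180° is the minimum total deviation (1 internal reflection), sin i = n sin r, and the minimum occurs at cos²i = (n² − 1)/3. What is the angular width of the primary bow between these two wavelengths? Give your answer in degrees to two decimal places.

At 444 nm (n = 1.339): cos²i = 0.26431 → i = 59.062°, r = 39.834°, D_min = 138.786°, rainbow angle = 41.214°.
At 692 nm (n = 1.332): cos²i = 0.25807 → i = 59.469°, r = 40.290°, D_min = 137.776°, rainbow angle = 42.224°.
Angular width = |41.214° − 42.224°| = 1.010°.

1.01°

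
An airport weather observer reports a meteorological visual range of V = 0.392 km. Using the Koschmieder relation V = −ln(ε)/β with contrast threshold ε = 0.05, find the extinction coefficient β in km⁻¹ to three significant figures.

7.64 km⁻¹

β = −ln(0.05) / V = 2.996 / 0.392 = 7.6422 km⁻¹.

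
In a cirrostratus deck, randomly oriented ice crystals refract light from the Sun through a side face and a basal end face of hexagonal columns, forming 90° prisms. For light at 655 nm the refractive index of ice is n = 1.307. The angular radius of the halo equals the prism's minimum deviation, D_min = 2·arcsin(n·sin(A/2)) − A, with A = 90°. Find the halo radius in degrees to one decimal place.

45.1°

n·sin(A/2) = 1.307 × sin 45° = 1.307 × 0.7071 = 0.9242.
D_min = 2·arcsin(0.9242) − 90° = 2 × 67.546° − 90° = 45.093°.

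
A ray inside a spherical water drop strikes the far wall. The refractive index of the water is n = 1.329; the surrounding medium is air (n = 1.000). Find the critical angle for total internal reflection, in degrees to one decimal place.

sin θ_c = n_air / n = 1.000 / 1.329 = 0.7524.
θ_c = arcsin(0.7524) = 48.80°.

48.8°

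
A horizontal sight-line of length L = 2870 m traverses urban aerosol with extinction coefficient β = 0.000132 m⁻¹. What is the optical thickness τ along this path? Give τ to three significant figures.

0.379

τ = β·L = 0.000132 × 2870 = 0.3788.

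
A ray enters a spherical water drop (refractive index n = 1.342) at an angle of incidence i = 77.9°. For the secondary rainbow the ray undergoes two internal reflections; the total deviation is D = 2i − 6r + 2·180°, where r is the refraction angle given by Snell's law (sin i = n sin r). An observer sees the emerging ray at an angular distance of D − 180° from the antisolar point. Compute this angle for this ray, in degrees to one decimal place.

sin r = sin 77.9° / 1.342 = 0.9778/1.342 = 0.7286; r = 46.77°.
D = 2·77.9° − 6·46.77° + 2·180° = 155.80° − 280.62° + 360° = 235.18°.
Angle from antisolar point = D − 180° = 55.18°.

55.2°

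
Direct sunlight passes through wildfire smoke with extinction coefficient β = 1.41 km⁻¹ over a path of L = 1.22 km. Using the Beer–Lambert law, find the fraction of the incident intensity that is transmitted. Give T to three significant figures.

0.179

τ = β·L = 1.41 × 1.22 = 1.7202.
T = exp(−1.7202) = 0.1790.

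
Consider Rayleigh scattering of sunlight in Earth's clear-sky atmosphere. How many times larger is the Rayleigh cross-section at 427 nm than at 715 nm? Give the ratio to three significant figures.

7.86

Rayleigh scattering ∝ λ⁻⁴, so the ratio of coefficients is the inverse fourth power of the wavelength ratio.
σ(427)/σ(715) = (715/427)⁴ = (1.6745)⁴ = 7.862.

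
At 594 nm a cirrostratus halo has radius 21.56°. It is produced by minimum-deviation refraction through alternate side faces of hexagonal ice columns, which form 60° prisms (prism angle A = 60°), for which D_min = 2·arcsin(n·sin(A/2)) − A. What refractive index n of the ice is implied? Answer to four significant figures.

Rearranging: n = sin((D_min + A)/2) / sin(A/2).
(D_min + A)/2 = (21.56° + 60°)/2 = 40.780°.
n = sin 40.780° / sin 30° = 0.6532 / 0.5000 = 1.3063.

1.306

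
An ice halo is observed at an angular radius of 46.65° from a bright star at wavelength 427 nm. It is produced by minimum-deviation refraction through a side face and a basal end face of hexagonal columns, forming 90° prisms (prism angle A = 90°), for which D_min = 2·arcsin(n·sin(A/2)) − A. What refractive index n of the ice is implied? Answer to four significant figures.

Rearranging: n = sin((D_min + A)/2) / sin(A/2).
(D_min + A)/2 = (46.65° + 90°)/2 = 68.325°.
n = sin 68.325° / sin 45° = 0.9293 / 0.7071 = 1.3142.

1.314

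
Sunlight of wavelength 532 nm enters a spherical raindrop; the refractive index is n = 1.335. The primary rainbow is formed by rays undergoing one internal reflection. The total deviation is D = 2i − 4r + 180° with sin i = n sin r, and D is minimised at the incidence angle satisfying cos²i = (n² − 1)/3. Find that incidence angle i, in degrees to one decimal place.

cos²i = (1.335² − 1)/3 = (1.78222 − 1)/3 = 0.26074.
cos i = 0.51063, so i = 59.294°.

59.3°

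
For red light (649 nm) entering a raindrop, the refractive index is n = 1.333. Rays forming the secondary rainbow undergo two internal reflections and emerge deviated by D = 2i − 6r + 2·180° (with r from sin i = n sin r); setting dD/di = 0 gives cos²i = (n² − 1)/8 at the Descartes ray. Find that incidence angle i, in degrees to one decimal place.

cos²i = (1.333² − 1)/8 = (1.77689 − 1)/8 = 0.09711.
cos i = 0.31163, so i = 71.843°.

71.8°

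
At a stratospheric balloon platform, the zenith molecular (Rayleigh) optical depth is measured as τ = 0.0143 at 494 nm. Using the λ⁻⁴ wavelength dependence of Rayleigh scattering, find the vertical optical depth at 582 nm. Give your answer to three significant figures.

τ(582 nm) = τ(494 nm) × (494/582)⁴ = 0.0143 × (0.8488)⁴ = 0.0143 × 0.5191 = 0.0074.

0.00742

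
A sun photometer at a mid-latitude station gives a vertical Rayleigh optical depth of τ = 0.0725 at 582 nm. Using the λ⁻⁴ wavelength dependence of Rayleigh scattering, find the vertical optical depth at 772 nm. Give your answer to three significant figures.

τ(772 nm) = τ(582 nm) × (582/772)⁴ = 0.0725 × (0.7539)⁴ = 0.0725 × 0.3230 = 0.0234.

0.0234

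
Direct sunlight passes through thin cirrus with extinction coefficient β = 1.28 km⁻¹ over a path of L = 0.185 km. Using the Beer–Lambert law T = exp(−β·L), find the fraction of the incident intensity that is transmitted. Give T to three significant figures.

τ = β·L = 1.28 × 0.185 = 0.2368.
T = exp(−0.2368) = 0.7891.

0.789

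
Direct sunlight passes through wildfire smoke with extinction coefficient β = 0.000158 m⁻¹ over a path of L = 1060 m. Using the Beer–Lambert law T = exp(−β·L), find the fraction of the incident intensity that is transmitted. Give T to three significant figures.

τ = β·L = 0.000158 × 1060 = 0.1675.
T = exp(−0.1675) = 0.8458.

0.846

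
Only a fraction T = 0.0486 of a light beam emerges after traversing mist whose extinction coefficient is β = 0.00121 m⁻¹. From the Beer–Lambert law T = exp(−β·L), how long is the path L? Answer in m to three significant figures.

Beer–Lambert: T = exp(−βL) ⇒ L = −ln(T)/β = −ln(0.0486)/0.00121 = 3.0241/0.00121 = 2499 m.

2500 m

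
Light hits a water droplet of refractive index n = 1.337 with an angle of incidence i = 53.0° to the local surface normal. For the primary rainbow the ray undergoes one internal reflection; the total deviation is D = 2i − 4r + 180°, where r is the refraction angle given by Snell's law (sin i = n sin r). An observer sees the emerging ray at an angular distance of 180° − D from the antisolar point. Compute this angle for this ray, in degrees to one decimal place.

sin r = sin 53.0° / 1.337 = 0.7986/1.337 = 0.5973; r = 36.68°.
D = 2·53.0° − 4·36.68° + 180° = 106.00° − 146.72° + 180° = 139.28°.
Angle from antisolar point = 180° − D = 40.72°.

40.7°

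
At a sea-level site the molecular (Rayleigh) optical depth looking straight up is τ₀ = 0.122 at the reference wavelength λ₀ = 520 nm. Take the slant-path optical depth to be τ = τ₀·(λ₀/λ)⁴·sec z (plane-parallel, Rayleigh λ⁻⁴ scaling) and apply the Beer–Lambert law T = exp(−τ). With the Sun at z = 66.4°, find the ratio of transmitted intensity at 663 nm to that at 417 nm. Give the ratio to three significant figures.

1.86

Airmass: sec 66.4° = 2.4978.
τ(663 nm) = 0.122 × (520/663)⁴ × 2.4978 = 0.122 × 0.3784 × 2.4978 = 0.1153.
τ(417 nm) = 0.122 × (520/417)⁴ × 2.4978 = 0.122 × 2.4181 × 2.4978 = 0.7369.
T(663)/T(417) = exp(τ_B − τ_A) = exp(0.6216) = 1.8618.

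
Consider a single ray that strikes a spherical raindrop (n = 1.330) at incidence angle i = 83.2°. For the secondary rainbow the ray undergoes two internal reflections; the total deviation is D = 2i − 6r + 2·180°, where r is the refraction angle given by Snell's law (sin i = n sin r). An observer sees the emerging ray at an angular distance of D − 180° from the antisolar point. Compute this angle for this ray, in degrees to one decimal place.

56.6°

sin r = sin 83.2° / 1.330 = 0.9930/1.330 = 0.7466; r = 48.30°.
D = 2·83.2° − 6·48.30° + 2·180° = 166.40° − 289.78° + 360° = 236.62°.
Angle from antisolar point = D − 180° = 56.62°.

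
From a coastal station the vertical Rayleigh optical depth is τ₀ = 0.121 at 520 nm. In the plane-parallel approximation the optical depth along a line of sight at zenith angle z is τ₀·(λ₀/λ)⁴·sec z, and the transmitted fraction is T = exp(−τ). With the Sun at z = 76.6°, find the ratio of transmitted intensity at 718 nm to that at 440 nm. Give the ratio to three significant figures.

2.40

Airmass: sec 76.6° = 4.3150.
τ(718 nm) = 0.121 × (520/718)⁴ × 4.3150 = 0.121 × 0.2751 × 4.3150 = 0.1436.
τ(440 nm) = 0.121 × (520/440)⁴ × 4.3150 = 0.121 × 1.9508 × 4.3150 = 1.0185.
T(718)/T(440) = exp(τ_B − τ_A) = exp(0.8749) = 2.3986.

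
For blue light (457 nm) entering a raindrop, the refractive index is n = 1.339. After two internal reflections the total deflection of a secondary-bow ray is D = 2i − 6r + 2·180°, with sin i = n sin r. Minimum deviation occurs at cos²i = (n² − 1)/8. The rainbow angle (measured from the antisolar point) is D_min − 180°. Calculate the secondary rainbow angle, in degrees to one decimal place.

52.5°

cos²i = (1.79292 − 1)/8 = 0.09912; i = arccos(0.31483) = 71.650°.
sin r = sin 71.650°/1.339 = 0.70885; r = 45.141°.
D_min = 2·71.650° − 6·45.141° + 360° = 232.451°.
Rainbow angle = D_min − 180° = 52.451°.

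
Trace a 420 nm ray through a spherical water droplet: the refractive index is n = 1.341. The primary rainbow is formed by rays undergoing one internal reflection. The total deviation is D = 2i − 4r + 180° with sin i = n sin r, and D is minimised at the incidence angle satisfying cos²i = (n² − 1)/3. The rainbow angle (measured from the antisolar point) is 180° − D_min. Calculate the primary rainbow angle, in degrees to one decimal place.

cos²i = (1.79828 − 1)/3 = 0.26609; i = arccos(0.51584) = 58.946°.
sin r = sin 58.946°/1.341 = 0.63884; r = 39.705°.
D_min = 2·58.946° − 4·39.705° + 180° = 139.071°.
Rainbow angle = 180° − D_min = 40.929°.

40.9°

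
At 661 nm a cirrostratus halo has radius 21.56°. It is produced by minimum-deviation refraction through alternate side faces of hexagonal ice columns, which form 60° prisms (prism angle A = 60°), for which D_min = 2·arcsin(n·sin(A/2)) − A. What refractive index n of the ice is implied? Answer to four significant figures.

1.306

Rearranging: n = sin((D_min + A)/2) / sin(A/2).
(D_min + A)/2 = (21.56° + 60°)/2 = 40.780°.
n = sin 40.780° / sin 30° = 0.6532 / 0.5000 = 1.3063.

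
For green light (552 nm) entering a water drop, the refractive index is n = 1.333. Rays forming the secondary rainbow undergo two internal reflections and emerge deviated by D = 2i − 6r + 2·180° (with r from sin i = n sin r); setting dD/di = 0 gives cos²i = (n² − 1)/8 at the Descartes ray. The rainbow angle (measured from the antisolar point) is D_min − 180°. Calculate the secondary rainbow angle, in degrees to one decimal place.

50.9°

cos²i = (1.77689 − 1)/8 = 0.09711; i = arccos(0.31163) = 71.843°.
sin r = sin 71.843°/1.333 = 0.71283; r = 45.466°.
D_min = 2·71.843° − 6·45.466° + 360° = 230.891°.
Rainbow angle = D_min − 180° = 50.891°.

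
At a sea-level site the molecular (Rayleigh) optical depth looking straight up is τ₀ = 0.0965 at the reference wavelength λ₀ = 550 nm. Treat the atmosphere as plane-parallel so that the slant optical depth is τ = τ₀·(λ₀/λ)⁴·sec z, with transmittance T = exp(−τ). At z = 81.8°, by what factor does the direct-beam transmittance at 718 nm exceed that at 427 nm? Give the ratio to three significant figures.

5.10

Airmass: sec 81.8° = 7.0112.
τ(718 nm) = 0.0965 × (550/718)⁴ × 7.0112 = 0.0965 × 0.3443 × 7.0112 = 0.2330.
τ(427 nm) = 0.0965 × (550/427)⁴ × 7.0112 = 0.0965 × 2.7526 × 7.0112 = 1.8623.
T(718)/T(427) = exp(τ_B − τ_A) = exp(1.6294) = 5.1007.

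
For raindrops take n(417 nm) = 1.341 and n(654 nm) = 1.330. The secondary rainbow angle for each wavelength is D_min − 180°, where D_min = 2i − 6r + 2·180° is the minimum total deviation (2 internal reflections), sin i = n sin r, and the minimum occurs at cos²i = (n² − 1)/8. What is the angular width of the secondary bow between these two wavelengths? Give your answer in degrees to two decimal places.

At 417 nm (n = 1.341): cos²i = 0.09979 → i = 71.586°, r = 45.034°, D_min = 232.966°, rainbow angle = 52.966°.
At 654 nm (n = 1.330): cos²i = 0.09611 → i = 71.940°, r = 45.630°, D_min = 230.101°, rainbow angle = 50.101°.
Angular width = |52.966° − 50.101°| = 2.865°.

2.86°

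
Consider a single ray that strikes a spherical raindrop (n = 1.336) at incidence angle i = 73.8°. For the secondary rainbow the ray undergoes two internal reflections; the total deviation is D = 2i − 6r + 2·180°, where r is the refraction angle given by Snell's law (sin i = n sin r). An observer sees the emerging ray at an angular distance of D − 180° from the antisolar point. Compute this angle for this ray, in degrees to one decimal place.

sin r = sin 73.8° / 1.336 = 0.9603/1.336 = 0.7188; r = 45.95°.
D = 2·73.8° − 6·45.95° + 2·180° = 147.60° − 275.72° + 360° = 231.88°.
Angle from antisolar point = D − 180° = 51.88°.

51.9°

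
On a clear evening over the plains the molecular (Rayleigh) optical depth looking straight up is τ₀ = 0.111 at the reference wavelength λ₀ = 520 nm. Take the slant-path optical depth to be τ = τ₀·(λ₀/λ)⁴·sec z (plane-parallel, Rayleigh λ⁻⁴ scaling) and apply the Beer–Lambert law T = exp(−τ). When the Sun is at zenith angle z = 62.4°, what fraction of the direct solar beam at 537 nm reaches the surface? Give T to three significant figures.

0.810

sec 62.4° = 2.1584.
τ = 0.111 × (520/537)⁴ × 2.1584 = 0.111 × 0.8793 × 2.1584 = 0.2107.
T = exp(−0.2107) = 0.8101.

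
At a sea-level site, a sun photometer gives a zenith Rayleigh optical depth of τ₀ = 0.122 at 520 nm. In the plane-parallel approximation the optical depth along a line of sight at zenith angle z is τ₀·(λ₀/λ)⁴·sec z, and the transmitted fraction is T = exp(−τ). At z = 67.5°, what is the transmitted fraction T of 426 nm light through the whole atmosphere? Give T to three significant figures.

sec 67.5° = 2.6131.
τ = 0.122 × (520/426)⁴ × 2.6131 = 0.122 × 2.2201 × 2.6131 = 0.7078.
T = exp(−0.7078) = 0.4927.

0.493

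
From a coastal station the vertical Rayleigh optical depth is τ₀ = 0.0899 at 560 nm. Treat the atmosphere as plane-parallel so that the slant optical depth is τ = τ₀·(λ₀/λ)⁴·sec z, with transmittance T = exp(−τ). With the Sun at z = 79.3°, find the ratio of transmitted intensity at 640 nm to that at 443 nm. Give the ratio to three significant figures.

2.59

Airmass: sec 79.3° = 5.3860.
τ(640 nm) = 0.0899 × (560/640)⁴ × 5.3860 = 0.0899 × 0.5862 × 5.3860 = 0.2838.
τ(443 nm) = 0.0899 × (560/443)⁴ × 5.3860 = 0.0899 × 2.5535 × 5.3860 = 1.2364.
T(640)/T(443) = exp(τ_B − τ_A) = exp(0.9526) = 2.5924.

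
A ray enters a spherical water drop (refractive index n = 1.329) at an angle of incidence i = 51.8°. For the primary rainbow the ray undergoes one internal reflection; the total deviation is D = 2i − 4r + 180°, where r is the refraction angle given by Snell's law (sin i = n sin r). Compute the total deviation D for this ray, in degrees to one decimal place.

138.6°

sin r = sin 51.8° / 1.329 = 0.7859/1.329 = 0.5913; r = 36.25°.
D = 2·51.8° − 4·36.25° + 180° = 103.60° − 145.00° + 180° = 138.60°.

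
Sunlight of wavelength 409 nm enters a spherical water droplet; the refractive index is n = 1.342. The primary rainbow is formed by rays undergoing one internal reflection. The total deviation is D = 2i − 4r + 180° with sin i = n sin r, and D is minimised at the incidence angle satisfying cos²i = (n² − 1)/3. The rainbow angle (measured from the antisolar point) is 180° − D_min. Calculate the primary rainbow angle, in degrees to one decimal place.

cos²i = (1.80096 − 1)/3 = 0.26699; i = arccos(0.51671) = 58.888°.
sin r = sin 58.888°/1.342 = 0.63797; r = 39.641°.
D_min = 2·58.888° − 4·39.641° + 180° = 139.213°.
Rainbow angle = 180° − D_min = 40.787°.

40.8°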